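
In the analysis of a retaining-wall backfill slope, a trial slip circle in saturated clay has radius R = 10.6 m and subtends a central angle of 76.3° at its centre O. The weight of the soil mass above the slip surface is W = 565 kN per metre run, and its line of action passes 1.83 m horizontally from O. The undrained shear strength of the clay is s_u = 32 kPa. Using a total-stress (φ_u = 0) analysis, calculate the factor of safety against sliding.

FS = 4.63

Taking moments about the centre O, the resisting moment is provided by the undrained shear strength acting along the arc:
Arc length L_a = R·θ = 10.6·(76.3°·π/180) = 10.6·1.3317 = 14.12 m
M_R = s_u·L_a·R = 32·14.12·10.6 = 4788.1 kN·m/m
M_D = W·d = 565·1.83 = 1034.0 kN·m/m
FS = M_R / M_D = 4788.1 / 1034.0 = 4.631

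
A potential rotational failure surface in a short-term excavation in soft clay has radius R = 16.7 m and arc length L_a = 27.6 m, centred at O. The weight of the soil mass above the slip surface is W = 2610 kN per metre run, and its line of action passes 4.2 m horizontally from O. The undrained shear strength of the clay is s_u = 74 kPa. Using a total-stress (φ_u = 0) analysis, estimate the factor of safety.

Taking moments about the centre O, the resisting moment is provided by the undrained shear strength acting along the arc:
M_R = s_u·L_a·R = 74·27.60·16.7 = 34108.1 kN·m/m
M_D = W·d = 2610·4.2 = 10962.0 kN·m/m
FS = M_R / M_D = 34108.1 / 10962.0 = 3.111

FS = 3.11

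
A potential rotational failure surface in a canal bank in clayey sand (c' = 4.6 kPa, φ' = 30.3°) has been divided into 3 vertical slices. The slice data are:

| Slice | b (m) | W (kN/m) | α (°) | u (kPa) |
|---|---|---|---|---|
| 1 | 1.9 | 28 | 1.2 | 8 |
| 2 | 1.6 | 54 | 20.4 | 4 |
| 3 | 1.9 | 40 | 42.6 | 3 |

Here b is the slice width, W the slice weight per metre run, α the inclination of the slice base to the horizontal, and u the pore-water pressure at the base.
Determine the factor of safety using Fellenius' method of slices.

Ordinary method of slices: FS = Σ[c'·Δl_i + (W_i cosα_i − u_i·Δl_i)·tanφ'] / Σ W_i sinα_i, with Δl_i = b_i / cosα_i.
Slice 1: Δl = 1.9/cos1.2° = 1.900 m; N'_1 = 28·cos1.2° − 8·1.900 = 12.8; c'Δl = 8.74; W sinα = 0.6
Slice 2: Δl = 1.6/cos20.4° = 1.707 m; N'_2 = 54·cos20.4° − 4·1.707 = 43.8; c'Δl = 7.85; W sinα = 18.8
Slice 3: Δl = 1.9/cos42.6° = 2.581 m; N'_3 = 40·cos42.6° − 3·2.581 = 21.7; c'Δl = 11.87; W sinα = 27.1
Σc'Δl = 28.5 kN/m; ΣN' = 78.3 kN/m; ΣW sinα = 46.5 kN/m
Resisting = 28.5 + 78.3·tan30.3° = 28.5 + 45.7 = 74.2 kN/m
FS = 74.2 / 46.5 = 1.596

FS = 1.60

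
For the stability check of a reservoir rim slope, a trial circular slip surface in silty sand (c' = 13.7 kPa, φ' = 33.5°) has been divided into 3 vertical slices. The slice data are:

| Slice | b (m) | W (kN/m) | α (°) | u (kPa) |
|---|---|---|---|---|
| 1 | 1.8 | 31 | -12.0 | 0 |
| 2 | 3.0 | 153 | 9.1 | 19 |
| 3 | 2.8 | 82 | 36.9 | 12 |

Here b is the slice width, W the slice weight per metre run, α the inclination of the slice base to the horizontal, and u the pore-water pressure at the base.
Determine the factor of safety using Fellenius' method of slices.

FS = 3.17

Ordinary method of slices: FS = Σ[c'·Δl_i + (W_i cosα_i − u_i·Δl_i)·tanφ'] / Σ W_i sinα_i, with Δl_i = b_i / cosα_i.
Slice 1: Δl = 1.8/cos(-12.0°) = 1.840 m; N'_1 = 31·cos(-12.0°) − 0·1.840 = 30.3; c'Δl = 25.21; W sinα = -6.4
Slice 2: Δl = 3.0/cos9.1° = 3.038 m; N'_2 = 153·cos9.1° − 19·3.038 = 93.3; c'Δl = 41.62; W sinα = 24.2
Slice 3: Δl = 2.8/cos36.9° = 3.501 m; N'_3 = 82·cos36.9° − 12·3.501 = 23.6; c'Δl = 47.97; W sinα = 49.2
Σc'Δl = 114.8 kN/m; ΣN' = 147.2 kN/m; ΣW sinα = 67.0 kN/m
Resisting = 114.8 + 147.2·tan33.5° = 114.8 + 97.4 = 212.3 kN/m
FS = 212.3 / 67.0 = 3.169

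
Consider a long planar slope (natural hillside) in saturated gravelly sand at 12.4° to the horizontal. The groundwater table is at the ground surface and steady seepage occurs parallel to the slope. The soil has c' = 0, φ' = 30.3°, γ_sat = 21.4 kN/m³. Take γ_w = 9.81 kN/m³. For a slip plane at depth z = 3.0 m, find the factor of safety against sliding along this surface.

With seepage parallel to the slope and the water table at the surface, the effective normal stress on the slip plane uses the buoyant unit weight γ' = γ_sat − γ_w while the driving shear stress uses γ_sat:
FS = [c' + γ' z cos²β tanφ'] / [γ_sat z sinβ cosβ]
(For c' = 0 this reduces to FS = (γ'/γ_sat)·tanφ'/tanβ.)
γ' = 21.4 − 9.81 = 11.59 kN/m³
Numerator = 0.0 + 11.59·3.0·cos²12.4°·tan30.3° = 0.0 + 11.59·3.0·0.9539·0.5844 = 19.381 kPa
Denominator = 21.4·3.0·sin12.4°·cos12.4° = 21.4·3.0·0.2147·0.9767 = 13.464 kPa
FS = 19.381 / 13.464 = 1.439

FS = 1.44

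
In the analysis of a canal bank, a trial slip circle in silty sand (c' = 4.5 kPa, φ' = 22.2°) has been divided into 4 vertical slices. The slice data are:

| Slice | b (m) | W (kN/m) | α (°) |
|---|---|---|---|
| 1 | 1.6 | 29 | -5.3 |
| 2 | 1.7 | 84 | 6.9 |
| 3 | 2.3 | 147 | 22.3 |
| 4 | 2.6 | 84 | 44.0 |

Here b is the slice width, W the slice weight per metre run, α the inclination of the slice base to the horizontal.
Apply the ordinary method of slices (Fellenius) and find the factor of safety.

FS = 1.39

Ordinary method of slices: FS = Σ[c'·Δl_i + (W_i cosα_i)·tanφ'] / Σ W_i sinα_i, with Δl_i = b_i / cosα_i.
Slice 1: Δl = 1.6/cos(-5.3°) = 1.607 m; N'_1 = 29·cos(-5.3°) = 28.9; c'Δl = 7.23; W sinα = -2.7
Slice 2: Δl = 1.7/cos6.9° = 1.712 m; N'_2 = 84·cos6.9° = 83.4; c'Δl = 7.71; W sinα = 10.1
Slice 3: Δl = 2.3/cos22.3° = 2.486 m; N'_3 = 147·cos22.3° = 136.0; c'Δl = 11.19; W sinα = 55.8
Slice 4: Δl = 2.6/cos44.0° = 3.614 m; N'_4 = 84·cos44.0° = 60.4; c'Δl = 16.26; W sinα = 58.4
Σc'Δl = 42.4 kN/m; ΣN' = 308.7 kN/m; ΣW sinα = 121.5 kN/m
Resisting = 42.4 + 308.7·tan22.2° = 42.4 + 126.0 = 168.4 kN/m
FS = 168.4 / 121.5 = 1.385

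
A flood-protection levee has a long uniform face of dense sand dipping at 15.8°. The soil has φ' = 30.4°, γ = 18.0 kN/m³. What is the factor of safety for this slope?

FS = 2.07

For a dry cohesionless infinite slope the factor of safety is FS = tanφ' / tanβ.
FS = tan30.4° / tan15.8° = 0.5867 / 0.2830 = 2.073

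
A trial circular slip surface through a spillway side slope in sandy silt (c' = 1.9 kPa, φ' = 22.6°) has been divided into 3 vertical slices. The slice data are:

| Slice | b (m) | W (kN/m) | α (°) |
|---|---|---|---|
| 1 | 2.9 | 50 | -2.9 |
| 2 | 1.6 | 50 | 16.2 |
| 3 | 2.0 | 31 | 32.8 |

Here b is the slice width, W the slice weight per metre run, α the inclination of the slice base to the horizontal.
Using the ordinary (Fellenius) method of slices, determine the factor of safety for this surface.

Ordinary method of slices: FS = Σ[c'·Δl_i + (W_i cosα_i)·tanφ'] / Σ W_i sinα_i, with Δl_i = b_i / cosα_i.
Slice 1: Δl = 2.9/cos(-2.9°) = 2.904 m; N'_1 = 50·cos(-2.9°) = 49.9; c'Δl = 5.52; W sinα = -2.5
Slice 2: Δl = 1.6/cos16.2° = 1.666 m; N'_2 = 50·cos16.2° = 48.0; c'Δl = 3.17; W sinα = 13.9
Slice 3: Δl = 2.0/cos32.8° = 2.379 m; N'_3 = 31·cos32.8° = 26.1; c'Δl = 4.52; W sinα = 16.8
Σc'Δl = 13.2 kN/m; ΣN' = 124.0 kN/m; ΣW sinα = 28.2 kN/m
Resisting = 13.2 + 124.0·tan22.6° = 13.2 + 51.6 = 64.8 kN/m
FS = 64.8 / 28.2 = 2.298

FS = 2.30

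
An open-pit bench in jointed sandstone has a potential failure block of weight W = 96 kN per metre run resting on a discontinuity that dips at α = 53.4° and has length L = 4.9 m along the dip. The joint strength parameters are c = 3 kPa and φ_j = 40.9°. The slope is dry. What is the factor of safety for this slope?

Resolving the block weight along and normal to the plane and applying the Mohr–Coulomb strength on the joint:
N' = W cosα = 96·cos53.4° = 57.2 kN/m
Driving force T = W sinα = 96·sin53.4° = 77.1 kN/m
Resisting force R = c·L + N'·tanφ_j = 3·4.9 + 57.2·tan40.9° = 14.7 + 49.6 = 64.3 kN/m
FS = R / T = 64.3 / 77.1 = 0.834

FS = 0.83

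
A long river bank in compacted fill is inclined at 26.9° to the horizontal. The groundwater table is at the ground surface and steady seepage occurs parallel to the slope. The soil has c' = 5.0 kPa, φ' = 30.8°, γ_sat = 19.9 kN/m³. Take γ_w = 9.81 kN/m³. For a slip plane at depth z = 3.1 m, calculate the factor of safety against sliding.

FS = 0.80

With seepage parallel to the slope and the water table at the surface, the effective normal stress on the slip plane uses the buoyant unit weight γ' = γ_sat − γ_w while the driving shear stress uses γ_sat:
FS = [c' + γ' z cos²β tanφ'] / [γ_sat z sinβ cosβ]
γ' = 19.9 − 9.81 = 10.09 kN/m³
Numerator = 5.0 + 10.09·3.1·cos²26.9°·tan30.8° = 5.0 + 10.09·3.1·0.7953·0.5961 = 19.829 kPa
Denominator = 19.9·3.1·sin26.9°·cos26.9° = 19.9·3.1·0.4524·0.8918 = 24.891 kPa
FS = 19.829 / 24.891 = 0.797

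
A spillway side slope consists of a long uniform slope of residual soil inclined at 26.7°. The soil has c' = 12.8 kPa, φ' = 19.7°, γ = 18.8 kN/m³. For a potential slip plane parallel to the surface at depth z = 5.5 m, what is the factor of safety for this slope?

FS = 1.02

For an infinite slope with a slip plane parallel to the surface (no pore pressure): FS = [c' + γz cos²β tanφ'] / [γz sinβ cosβ].
γz = 18.8·5.5 = 103.40 kN/m²
Numerator = 12.8 + 103.40·cos²26.7°·tan19.7° = 12.8 + 103.40·0.7981·0.3581 = 42.348 kPa
Denominator = 103.40·sin26.7°·cos26.7° = 103.40·0.4493·0.8934 = 41.506 kPa
FS = 42.348 / 41.506 = 1.020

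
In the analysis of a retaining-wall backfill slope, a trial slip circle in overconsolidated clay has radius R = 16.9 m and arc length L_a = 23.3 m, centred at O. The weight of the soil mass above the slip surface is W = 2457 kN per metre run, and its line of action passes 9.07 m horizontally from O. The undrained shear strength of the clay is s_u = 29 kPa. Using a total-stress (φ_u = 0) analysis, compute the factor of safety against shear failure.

Taking moments about the centre O, the resisting moment is provided by the undrained shear strength acting along the arc:
M_R = s_u·L_a·R = 29·23.30·16.9 = 11419.3 kN·m/m
M_D = W·d = 2457·9.07 = 22285.0 kN·m/m
FS = M_R / M_D = 11419.3 / 22285.0 = 0.512

FS = 0.51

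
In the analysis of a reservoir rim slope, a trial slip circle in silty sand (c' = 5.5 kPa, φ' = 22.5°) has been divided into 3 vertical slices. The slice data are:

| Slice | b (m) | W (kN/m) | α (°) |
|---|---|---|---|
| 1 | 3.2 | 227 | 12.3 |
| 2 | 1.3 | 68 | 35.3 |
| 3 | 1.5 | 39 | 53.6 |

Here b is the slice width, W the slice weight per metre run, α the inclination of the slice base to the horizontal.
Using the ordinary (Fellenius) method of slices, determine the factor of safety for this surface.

Ordinary method of slices: FS = Σ[c'·Δl_i + (W_i cosα_i)·tanφ'] / Σ W_i sinα_i, with Δl_i = b_i / cosα_i.
Slice 1: Δl = 3.2/cos12.3° = 3.275 m; N'_1 = 227·cos12.3° = 221.8; c'Δl = 18.01; W sinα = 48.4
Slice 2: Δl = 1.3/cos35.3° = 1.593 m; N'_2 = 68·cos35.3° = 55.5; c'Δl = 8.76; W sinα = 39.3
Slice 3: Δl = 1.5/cos53.6° = 2.528 m; N'_3 = 39·cos53.6° = 23.1; c'Δl = 13.90; W sinα = 31.4
Σc'Δl = 40.7 kN/m; ΣN' = 300.4 kN/m; ΣW sinα = 119.0 kN/m
Resisting = 40.7 + 300.4·tan22.5° = 40.7 + 124.4 = 165.1 kN/m
FS = 165.1 / 119.0 = 1.387

FS = 1.39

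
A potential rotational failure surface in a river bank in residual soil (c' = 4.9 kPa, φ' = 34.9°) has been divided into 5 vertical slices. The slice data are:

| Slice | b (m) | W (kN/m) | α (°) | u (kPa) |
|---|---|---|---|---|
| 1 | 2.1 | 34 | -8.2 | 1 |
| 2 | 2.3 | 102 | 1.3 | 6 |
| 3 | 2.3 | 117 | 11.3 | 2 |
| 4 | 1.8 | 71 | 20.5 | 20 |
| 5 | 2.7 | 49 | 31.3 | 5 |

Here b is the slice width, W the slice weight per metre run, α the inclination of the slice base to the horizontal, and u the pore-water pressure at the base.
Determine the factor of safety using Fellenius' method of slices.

Ordinary method of slices: FS = Σ[c'·Δl_i + (W_i cosα_i − u_i·Δl_i)·tanφ'] / Σ W_i sinα_i, with Δl_i = b_i / cosα_i.
Slice 1: Δl = 2.1/cos(-8.2°) = 2.122 m; N'_1 = 34·cos(-8.2°) − 1·2.122 = 31.5; c'Δl = 10.40; W sinα = -4.8
Slice 2: Δl = 2.3/cos1.3° = 2.301 m; N'_2 = 102·cos1.3° − 6·2.301 = 88.2; c'Δl = 11.27; W sinα = 2.3
Slice 3: Δl = 2.3/cos11.3° = 2.345 m; N'_3 = 117·cos11.3° − 2·2.345 = 110.0; c'Δl = 11.49; W sinα = 22.9
Slice 4: Δl = 1.8/cos20.5° = 1.922 m; N'_4 = 71·cos20.5° − 20·1.922 = 28.1; c'Δl = 9.42; W sinα = 24.9
Slice 5: Δl = 2.7/cos31.3° = 3.160 m; N'_5 = 49·cos31.3° − 5·3.160 = 26.1; c'Δl = 15.48; W sinα = 25.5
Σc'Δl = 58.1 kN/m; ΣN' = 283.9 kN/m; ΣW sinα = 70.7 kN/m
Resisting = 58.1 + 283.9·tan34.9° = 58.1 + 198.0 = 256.1 kN/m
FS = 256.1 / 70.7 = 3.622

FS = 3.62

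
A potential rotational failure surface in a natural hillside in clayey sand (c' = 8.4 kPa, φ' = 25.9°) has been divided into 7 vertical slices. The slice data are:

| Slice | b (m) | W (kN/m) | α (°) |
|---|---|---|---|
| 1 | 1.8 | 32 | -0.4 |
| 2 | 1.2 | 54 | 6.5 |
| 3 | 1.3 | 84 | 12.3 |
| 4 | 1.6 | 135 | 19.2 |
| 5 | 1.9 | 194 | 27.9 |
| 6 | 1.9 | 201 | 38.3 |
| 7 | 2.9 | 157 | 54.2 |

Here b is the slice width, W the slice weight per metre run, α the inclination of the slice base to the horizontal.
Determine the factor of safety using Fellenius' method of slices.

Ordinary method of slices: FS = Σ[c'·Δl_i + (W_i cosα_i)·tanφ'] / Σ W_i sinα_i, with Δl_i = b_i / cosα_i.
Slice 1: Δl = 1.8/cos(-0.4°) = 1.800 m; N'_1 = 32·cos(-0.4°) = 32.0; c'Δl = 15.12; W sinα = -0.2
Slice 2: Δl = 1.2/cos6.5° = 1.208 m; N'_2 = 54·cos6.5° = 53.7; c'Δl = 10.15; W sinα = 6.1
Slice 3: Δl = 1.3/cos12.3° = 1.331 m; N'_3 = 84·cos12.3° = 82.1; c'Δl = 11.18; W sinα = 17.9
Slice 4: Δl = 1.6/cos19.2° = 1.694 m; N'_4 = 135·cos19.2° = 127.5; c'Δl = 14.23; W sinα = 44.4
Slice 5: Δl = 1.9/cos27.9° = 2.150 m; N'_5 = 194·cos27.9° = 171.5; c'Δl = 18.06; W sinα = 90.8
Slice 6: Δl = 1.9/cos38.3° = 2.421 m; N'_6 = 201·cos38.3° = 157.7; c'Δl = 20.34; W sinα = 124.6
Slice 7: Δl = 2.9/cos54.2° = 4.958 m; N'_7 = 157·cos54.2° = 91.8; c'Δl = 41.64; W sinα = 127.3
Σc'Δl = 130.7 kN/m; ΣN' = 716.2 kN/m; ΣW sinα = 410.9 kN/m
Resisting = 130.7 + 716.2·tan25.9° = 130.7 + 347.8 = 478.5 kN/m
FS = 478.5 / 410.9 = 1.165

FS = 1.16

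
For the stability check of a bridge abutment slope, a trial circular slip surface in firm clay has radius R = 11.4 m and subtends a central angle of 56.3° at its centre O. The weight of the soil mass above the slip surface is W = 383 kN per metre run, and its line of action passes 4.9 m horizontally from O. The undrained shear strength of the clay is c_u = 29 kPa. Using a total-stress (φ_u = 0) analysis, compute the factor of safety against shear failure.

FS = 1.97

Taking moments about the centre O, the resisting moment is provided by the undrained shear strength acting along the arc:
Arc length L_a = R·θ = 11.4·(56.3°·π/180) = 11.4·0.9826 = 11.20 m
M_R = c_u·L_a·R = 29·11.20·11.4 = 3703.3 kN·m/m
M_D = W·d = 383·4.9 = 1876.7 kN·m/m
FS = M_R / M_D = 3703.3 / 1876.7 = 1.973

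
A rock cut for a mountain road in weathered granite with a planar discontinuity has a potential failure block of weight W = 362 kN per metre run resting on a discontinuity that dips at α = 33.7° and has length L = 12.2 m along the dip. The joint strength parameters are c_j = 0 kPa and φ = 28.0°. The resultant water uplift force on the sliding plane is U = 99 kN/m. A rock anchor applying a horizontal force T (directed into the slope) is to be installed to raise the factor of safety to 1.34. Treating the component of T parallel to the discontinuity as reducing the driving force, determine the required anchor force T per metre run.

Resolving forces along and normal to the sliding plane, with the horizontal anchor force T adding T·sinα to the effective normal force and T·cosα acting up the plane against the driving force:
FS = [c_jL + (W cosα − U + T sinα) tanφ] / [W sinα − T cosα]
Without the anchor: N' = 202.2 kN/m, driving T_d = 200.9 kN/m, resisting R = 0·12.2 + 202.2·tan28.0° = 107.5 kN/m, FS = 0.54.
Setting FS = 1.34 and solving for T:
1.34·(200.9 − T cos33.7°) = 107.5 + T sin33.7°·tan28.0°
T·(sin33.7°·tan28.0° + 1.34·cos33.7°) = 1.34·200.9 − 107.5
T·(0.5548·0.5317 + 1.34·0.8320) = 269.1 − 107.5 = 161.6
T·1.4098 = 161.6
T = 114.7 kN/m

T = 115 kN/m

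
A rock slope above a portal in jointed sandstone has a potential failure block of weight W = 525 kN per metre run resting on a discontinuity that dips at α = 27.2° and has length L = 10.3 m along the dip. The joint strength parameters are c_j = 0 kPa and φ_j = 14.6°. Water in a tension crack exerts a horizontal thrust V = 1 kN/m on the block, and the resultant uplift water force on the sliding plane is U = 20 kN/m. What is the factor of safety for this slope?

Resolving the block weight along and normal to the plane and applying the Mohr–Coulomb strength on the joint:
N' = W cosα − U − V sinα = 525·cos27.2° − 20 − 1·sin27.2° = 446.5 kN/m
Driving force T = W sinα + V cosα = 525·sin27.2° + 1·cos27.2° = 240.9 kN/m
Resisting force R = c_j·L + N'·tanφ_j = 0·10.3 + 446.5·tan14.6° = 0.0 + 116.3 = 116.3 kN/m
FS = R / T = 116.3 / 240.9 = 0.483

FS = 0.48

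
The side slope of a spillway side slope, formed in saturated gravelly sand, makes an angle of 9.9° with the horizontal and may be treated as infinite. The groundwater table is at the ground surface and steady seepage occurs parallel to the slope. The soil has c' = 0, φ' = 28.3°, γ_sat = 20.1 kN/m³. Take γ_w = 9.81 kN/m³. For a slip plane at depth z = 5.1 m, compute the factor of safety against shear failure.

With seepage parallel to the slope and the water table at the surface, the effective normal stress on the slip plane uses the buoyant unit weight γ' = γ_sat − γ_w while the driving shear stress uses γ_sat:
FS = [c' + γ' z cos²β tanφ'] / [γ_sat z sinβ cosβ]
(For c' = 0 this reduces to FS = (γ'/γ_sat)·tanφ'/tanβ.)
γ' = 20.1 − 9.81 = 10.29 kN/m³
Numerator = 0.0 + 10.29·5.1·cos²9.9°·tan28.3° = 0.0 + 10.29·5.1·0.9704·0.5384 = 27.422 kPa
Denominator = 20.1·5.1·sin9.9°·cos9.9° = 20.1·5.1·0.1719·0.9851 = 17.362 kPa
FS = 27.422 / 17.362 = 1.579

FS = 1.58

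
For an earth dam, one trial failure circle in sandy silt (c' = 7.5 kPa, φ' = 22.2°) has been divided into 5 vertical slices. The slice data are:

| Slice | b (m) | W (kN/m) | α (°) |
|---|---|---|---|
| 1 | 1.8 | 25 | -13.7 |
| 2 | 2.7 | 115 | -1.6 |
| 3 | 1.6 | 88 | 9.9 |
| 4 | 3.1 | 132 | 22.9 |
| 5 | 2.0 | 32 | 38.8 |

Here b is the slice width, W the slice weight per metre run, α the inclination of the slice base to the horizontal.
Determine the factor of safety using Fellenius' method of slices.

Ordinary method of slices: FS = Σ[c'·Δl_i + (W_i cosα_i)·tanφ'] / Σ W_i sinα_i, with Δl_i = b_i / cosα_i.
Slice 1: Δl = 1.8/cos(-13.7°) = 1.853 m; N'_1 = 25·cos(-13.7°) = 24.3; c'Δl = 13.90; W sinα = -5.9
Slice 2: Δl = 2.7/cos(-1.6°) = 2.701 m; N'_2 = 115·cos(-1.6°) = 115.0; c'Δl = 20.26; W sinα = -3.2
Slice 3: Δl = 1.6/cos9.9° = 1.624 m; N'_3 = 88·cos9.9° = 86.7; c'Δl = 12.18; W sinα = 15.1
Slice 4: Δl = 3.1/cos22.9° = 3.365 m; N'_4 = 132·cos22.9° = 121.6; c'Δl = 25.24; W sinα = 51.4
Slice 5: Δl = 2.0/cos38.8° = 2.566 m; N'_5 = 32·cos38.8° = 24.9; c'Δl = 19.25; W sinα = 20.1
Σc'Δl = 90.8 kN/m; ΣN' = 372.5 kN/m; ΣW sinα = 77.4 kN/m
Resisting = 90.8 + 372.5·tan22.2° = 90.8 + 152.0 = 242.8 kN/m
FS = 242.8 / 77.4 = 3.137

FS = 3.14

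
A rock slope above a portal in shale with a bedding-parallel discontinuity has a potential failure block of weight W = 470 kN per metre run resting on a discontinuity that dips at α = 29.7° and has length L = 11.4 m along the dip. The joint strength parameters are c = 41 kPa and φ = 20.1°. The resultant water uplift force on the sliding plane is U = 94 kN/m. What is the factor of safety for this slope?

Resolving the block weight along and normal to the plane and applying the Mohr–Coulomb strength on the joint:
N' = W cosα − U = 470·cos29.7° − 94 = 314.3 kN/m
Driving force T = W sinα = 470·sin29.7° = 232.9 kN/m
Resisting force R = c·L + N'·tanφ = 41·11.4 + 314.3·tan20.1° = 467.4 + 115.0 = 582.4 kN/m
FS = R / T = 582.4 / 232.9 = 2.501

FS = 2.50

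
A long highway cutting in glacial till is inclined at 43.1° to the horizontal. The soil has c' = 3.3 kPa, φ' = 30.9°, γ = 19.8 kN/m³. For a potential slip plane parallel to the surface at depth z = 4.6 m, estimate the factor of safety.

For an infinite slope with a slip plane parallel to the surface (no pore pressure): FS = [c' + γz cos²β tanφ'] / [γz sinβ cosβ].
γz = 19.8·4.6 = 91.08 kN/m²
Numerator = 3.3 + 91.08·cos²43.1°·tan30.9° = 3.3 + 91.08·0.5331·0.5985 = 32.361 kPa
Denominator = 91.08·sin43.1°·cos43.1° = 91.08·0.6833·0.7302 = 45.440 kPa
FS = 32.361 / 45.440 = 0.712

FS = 0.71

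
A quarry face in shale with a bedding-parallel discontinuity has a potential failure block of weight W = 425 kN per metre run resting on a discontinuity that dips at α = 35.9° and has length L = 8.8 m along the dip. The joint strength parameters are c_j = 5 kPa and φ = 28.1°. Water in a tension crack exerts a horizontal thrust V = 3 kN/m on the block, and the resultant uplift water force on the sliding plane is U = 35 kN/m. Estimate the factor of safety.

FS = 0.83

Resolving the block weight along and normal to the plane and applying the Mohr–Coulomb strength on the joint:
N' = W cosα − U − V sinα = 425·cos35.9° − 35 − 3·sin35.9° = 307.5 kN/m
Driving force T = W sinα + V cosα = 425·sin35.9° + 3·cos35.9° = 251.6 kN/m
Resisting force R = c_j·L + N'·tanφ = 5·8.8 + 307.5·tan28.1° = 44.0 + 164.2 = 208.2 kN/m
FS = R / T = 208.2 / 251.6 = 0.827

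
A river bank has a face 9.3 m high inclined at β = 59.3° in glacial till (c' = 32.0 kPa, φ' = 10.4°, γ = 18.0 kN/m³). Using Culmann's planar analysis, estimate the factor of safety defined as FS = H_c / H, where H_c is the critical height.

FS = 1.89

H_c = (4c'/γ) · sinβ cosφ' / [1 − cos(β − φ')]
    = (4·32.0/18.0) · sin59.3°·cos10.4° / [1 − cos48.9°]
    = 7.111 · 0.8457 / 0.3426 = 17.55 m
FS = H_c / H = 17.55 / 9.3 = 1.887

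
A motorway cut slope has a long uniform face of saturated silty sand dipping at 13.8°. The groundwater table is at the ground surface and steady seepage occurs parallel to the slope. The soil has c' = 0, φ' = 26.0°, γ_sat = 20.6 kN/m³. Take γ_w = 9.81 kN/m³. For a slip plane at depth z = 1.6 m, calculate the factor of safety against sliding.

With seepage parallel to the slope and the water table at the surface, the effective normal stress on the slip plane uses the buoyant unit weight γ' = γ_sat − γ_w while the driving shear stress uses γ_sat:
FS = [c' + γ' z cos²β tanφ'] / [γ_sat z sinβ cosβ]
(For c' = 0 this reduces to FS = (γ'/γ_sat)·tanφ'/tanβ.)
γ' = 20.6 − 9.81 = 10.79 kN/m³
Numerator = 0.0 + 10.79·1.6·cos²13.8°·tan26.0° = 0.0 + 10.79·1.6·0.9431·0.4877 = 7.941 kPa
Denominator = 20.6·1.6·sin13.8°·cos13.8° = 20.6·1.6·0.2385·0.9711 = 7.635 kPa
FS = 7.941 / 7.635 = 1.040

FS = 1.04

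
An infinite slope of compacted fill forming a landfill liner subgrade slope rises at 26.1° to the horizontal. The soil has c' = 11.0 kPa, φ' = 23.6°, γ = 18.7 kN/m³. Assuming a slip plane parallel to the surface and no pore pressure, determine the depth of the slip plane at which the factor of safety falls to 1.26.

Setting FS = 1.26 in FS = [c' + γz cos²β tanφ'] / [γz sinβ cosβ] and solving for z:
z = c' / [γ cosβ (FS·sinβ − cosβ·tanφ')]
  = 11.0 / [18.7·cos26.1°·(1.26·sin26.1° − cos26.1°·tan23.6°)]
  = 11.0 / [18.7·0.8980·(1.26·0.4399 − 0.8980·0.4369)]
  = 11.0 / 2.7202 = 4.044 m

z = 4.04 m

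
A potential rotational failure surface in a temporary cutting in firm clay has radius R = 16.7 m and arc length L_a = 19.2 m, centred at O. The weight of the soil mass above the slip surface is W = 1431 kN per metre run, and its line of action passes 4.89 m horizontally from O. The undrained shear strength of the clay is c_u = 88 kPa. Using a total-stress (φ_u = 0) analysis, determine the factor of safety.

Taking moments about the centre O, the resisting moment is provided by the undrained shear strength acting along the arc:
M_R = c_u·L_a·R = 88·19.20·16.7 = 28216.3 kN·m/m
M_D = W·d = 1431·4.89 = 6997.6 kN·m/m
FS = M_R / M_D = 28216.3 / 6997.6 = 4.032

FS = 4.03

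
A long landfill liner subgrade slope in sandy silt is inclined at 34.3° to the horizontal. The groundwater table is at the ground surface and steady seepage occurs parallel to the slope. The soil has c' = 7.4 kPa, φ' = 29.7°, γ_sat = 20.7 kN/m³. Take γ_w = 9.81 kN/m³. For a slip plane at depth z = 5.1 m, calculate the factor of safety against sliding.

With seepage parallel to the slope and the water table at the surface, the effective normal stress on the slip plane uses the buoyant unit weight γ' = γ_sat − γ_w while the driving shear stress uses γ_sat:
FS = [c' + γ' z cos²β tanφ'] / [γ_sat z sinβ cosβ]
γ' = 20.7 − 9.81 = 10.89 kN/m³
Numerator = 7.4 + 10.89·5.1·cos²34.3°·tan29.7° = 7.4 + 10.89·5.1·0.6824·0.5704 = 29.019 kPa
Denominator = 20.7·5.1·sin34.3°·cos34.3° = 20.7·5.1·0.5635·0.8261 = 49.146 kPa
FS = 29.019 / 49.146 = 0.590

FS = 0.59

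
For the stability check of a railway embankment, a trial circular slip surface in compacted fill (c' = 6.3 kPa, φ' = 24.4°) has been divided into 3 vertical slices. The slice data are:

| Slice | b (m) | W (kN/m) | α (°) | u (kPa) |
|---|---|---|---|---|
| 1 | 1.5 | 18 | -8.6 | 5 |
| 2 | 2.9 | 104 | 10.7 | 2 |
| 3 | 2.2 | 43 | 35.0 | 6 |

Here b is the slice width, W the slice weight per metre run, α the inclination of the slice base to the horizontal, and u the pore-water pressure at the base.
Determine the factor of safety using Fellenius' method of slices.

FS = 2.47

Ordinary method of slices: FS = Σ[c'·Δl_i + (W_i cosα_i − u_i·Δl_i)·tanφ'] / Σ W_i sinα_i, with Δl_i = b_i / cosα_i.
Slice 1: Δl = 1.5/cos(-8.6°) = 1.517 m; N'_1 = 18·cos(-8.6°) − 5·1.517 = 10.2; c'Δl = 9.56; W sinα = -2.7
Slice 2: Δl = 2.9/cos10.7° = 2.951 m; N'_2 = 104·cos10.7° − 2·2.951 = 96.3; c'Δl = 18.59; W sinα = 19.3
Slice 3: Δl = 2.2/cos35.0° = 2.686 m; N'_3 = 43·cos35.0° − 6·2.686 = 19.1; c'Δl = 16.92; W sinα = 24.7
Σc'Δl = 45.1 kN/m; ΣN' = 125.6 kN/m; ΣW sinα = 41.3 kN/m
Resisting = 45.1 + 125.6·tan24.4° = 45.1 + 57.0 = 102.1 kN/m
FS = 102.1 / 41.3 = 2.472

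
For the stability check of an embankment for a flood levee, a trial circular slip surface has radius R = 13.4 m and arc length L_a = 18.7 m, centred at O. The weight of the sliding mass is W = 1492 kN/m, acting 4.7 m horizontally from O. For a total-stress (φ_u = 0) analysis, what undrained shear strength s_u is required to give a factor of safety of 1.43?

FS = s_u·L_a·R / (W·d), so s_u = FS·W·d / (L_a·R).
s_u = 1.43·1492·4.7 / (18.70·13.4) = 10027.7 / 250.58 = 40.02 kPa

s_u = 40.0 kPa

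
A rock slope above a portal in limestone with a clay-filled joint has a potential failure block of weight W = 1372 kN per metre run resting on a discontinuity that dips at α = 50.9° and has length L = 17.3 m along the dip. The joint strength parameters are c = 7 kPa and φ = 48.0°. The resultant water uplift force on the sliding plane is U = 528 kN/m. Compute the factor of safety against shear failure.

Resolving the block weight along and normal to the plane and applying the Mohr–Coulomb strength on the joint:
N' = W cosα − U = 1372·cos50.9° − 528 = 337.3 kN/m
Driving force T = W sinα = 1372·sin50.9° = 1064.7 kN/m
Resisting force R = c·L + N'·tanφ = 7·17.3 + 337.3·tan48.0° = 121.1 + 374.6 = 495.7 kN/m
FS = R / T = 495.7 / 1064.7 = 0.466

FS = 0.47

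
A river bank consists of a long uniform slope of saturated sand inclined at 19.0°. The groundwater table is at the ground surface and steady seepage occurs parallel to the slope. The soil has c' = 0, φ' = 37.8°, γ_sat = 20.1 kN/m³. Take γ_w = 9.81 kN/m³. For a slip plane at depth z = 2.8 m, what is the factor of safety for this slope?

With seepage parallel to the slope and the water table at the surface, the effective normal stress on the slip plane uses the buoyant unit weight γ' = γ_sat − γ_w while the driving shear stress uses γ_sat:
FS = [c' + γ' z cos²β tanφ'] / [γ_sat z sinβ cosβ]
(For c' = 0 this reduces to FS = (γ'/γ_sat)·tanφ'/tanβ.)
γ' = 20.1 − 9.81 = 10.29 kN/m³
Numerator = 0.0 + 10.29·2.8·cos²19.0°·tan37.8° = 0.0 + 10.29·2.8·0.8940·0.7757 = 19.980 kPa
Denominator = 20.1·2.8·sin19.0°·cos19.0° = 20.1·2.8·0.3256·0.9455 = 17.325 kPa
FS = 19.980 / 17.325 = 1.153

FS = 1.15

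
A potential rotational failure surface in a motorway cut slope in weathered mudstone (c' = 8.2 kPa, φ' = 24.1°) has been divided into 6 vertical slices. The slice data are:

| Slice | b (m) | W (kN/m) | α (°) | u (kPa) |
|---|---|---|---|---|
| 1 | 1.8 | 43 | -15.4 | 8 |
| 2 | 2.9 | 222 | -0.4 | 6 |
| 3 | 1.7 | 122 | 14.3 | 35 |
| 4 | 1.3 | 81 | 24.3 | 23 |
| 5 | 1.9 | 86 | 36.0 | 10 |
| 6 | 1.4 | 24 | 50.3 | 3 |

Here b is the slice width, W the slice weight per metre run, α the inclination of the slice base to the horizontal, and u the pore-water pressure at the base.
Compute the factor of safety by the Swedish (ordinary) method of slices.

FS = 2.29

Ordinary method of slices: FS = Σ[c'·Δl_i + (W_i cosα_i − u_i·Δl_i)·tanφ'] / Σ W_i sinα_i, with Δl_i = b_i / cosα_i.
Slice 1: Δl = 1.8/cos(-15.4°) = 1.867 m; N'_1 = 43·cos(-15.4°) − 8·1.867 = 26.5; c'Δl = 15.31; W sinα = -11.4
Slice 2: Δl = 2.9/cos(-0.4°) = 2.900 m; N'_2 = 222·cos(-0.4°) − 6·2.900 = 204.6; c'Δl = 23.78; W sinα = -1.5
Slice 3: Δl = 1.7/cos14.3° = 1.754 m; N'_3 = 122·cos14.3° − 35·1.754 = 56.8; c'Δl = 14.39; W sinα = 30.1
Slice 4: Δl = 1.3/cos24.3° = 1.426 m; N'_4 = 81·cos24.3° − 23·1.426 = 41.0; c'Δl = 11.70; W sinα = 33.3
Slice 5: Δl = 1.9/cos36.0° = 2.349 m; N'_5 = 86·cos36.0° − 10·2.349 = 46.1; c'Δl = 19.26; W sinα = 50.5
Slice 6: Δl = 1.4/cos50.3° = 2.192 m; N'_6 = 24·cos50.3° − 3·2.192 = 8.8; c'Δl = 17.97; W sinα = 18.5
Σc'Δl = 102.4 kN/m; ΣN' = 383.8 kN/m; ΣW sinα = 119.5 kN/m
Resisting = 102.4 + 383.8·tan24.1° = 102.4 + 171.7 = 274.1 kN/m
FS = 274.1 / 119.5 = 2.293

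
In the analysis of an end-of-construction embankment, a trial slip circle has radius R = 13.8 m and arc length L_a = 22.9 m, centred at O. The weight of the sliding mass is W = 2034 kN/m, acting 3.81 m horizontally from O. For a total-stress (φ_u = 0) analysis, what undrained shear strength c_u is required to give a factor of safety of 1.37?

c_u = 33.6 kPa

FS = c_u·L_a·R / (W·d), so c_u = FS·W·d / (L_a·R).
c_u = 1.37·2034·3.81 / (22.90·13.8) = 10616.9 / 316.02 = 33.60 kPa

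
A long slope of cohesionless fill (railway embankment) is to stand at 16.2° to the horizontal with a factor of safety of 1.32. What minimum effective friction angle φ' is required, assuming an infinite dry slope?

φ' = 21.0°

FS = tanφ'/tanβ ⇒ tanφ' = FS · tanβ = 1.32 · tan16.2° = 0.3835
φ' = arctan(0.3835) = 20.98°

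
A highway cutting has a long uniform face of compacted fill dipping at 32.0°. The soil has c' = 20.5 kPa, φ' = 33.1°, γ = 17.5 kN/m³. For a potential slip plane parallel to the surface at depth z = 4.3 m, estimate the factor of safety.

FS = 1.65

For an infinite slope with a slip plane parallel to the surface (no pore pressure): FS = [c' + γz cos²β tanφ'] / [γz sinβ cosβ].
γz = 17.5·4.3 = 75.25 kN/m²
Numerator = 20.5 + 75.25·cos²32.0°·tan33.1° = 20.5 + 75.25·0.7192·0.6519 = 55.780 kPa
Denominator = 75.25·sin32.0°·cos32.0° = 75.25·0.5299·0.8480 = 33.817 kPa
FS = 55.780 / 33.817 = 1.649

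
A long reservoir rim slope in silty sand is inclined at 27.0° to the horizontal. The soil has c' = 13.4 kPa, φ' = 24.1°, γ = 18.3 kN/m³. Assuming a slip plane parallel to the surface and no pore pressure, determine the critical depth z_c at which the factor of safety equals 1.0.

Setting FS = 1.00 in FS = [c' + γz cos²β tanφ'] / [γz sinβ cosβ] and solving for z:
z = c' / [γ cosβ (FS·sinβ − cosβ·tanφ')]
  = 13.4 / [18.3·cos27.0°·(1.00·sin27.0° − cos27.0°·tan24.1°)]
  = 13.4 / [18.3·0.8910·(1.00·0.4540 − 0.8910·0.4473)]
  = 13.4 / 0.9037 = 14.828 m

z_c = 14.83 m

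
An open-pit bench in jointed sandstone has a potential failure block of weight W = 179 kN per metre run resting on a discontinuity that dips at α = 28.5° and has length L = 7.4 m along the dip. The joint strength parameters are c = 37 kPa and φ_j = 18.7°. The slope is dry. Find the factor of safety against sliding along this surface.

Resolving the block weight along and normal to the plane and applying the Mohr–Coulomb strength on the joint:
N' = W cosα = 179·cos28.5° = 157.3 kN/m
Driving force T = W sinα = 179·sin28.5° = 85.4 kN/m
Resisting force R = c·L + N'·tanφ_j = 37·7.4 + 157.3·tan18.7° = 273.8 + 53.2 = 327.0 kN/m
FS = R / T = 327.0 / 85.4 = 3.829

FS = 3.83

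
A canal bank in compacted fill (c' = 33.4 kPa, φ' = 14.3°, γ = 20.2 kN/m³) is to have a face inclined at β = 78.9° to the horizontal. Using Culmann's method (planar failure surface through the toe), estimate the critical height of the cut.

H_c = 11.01 m

Culmann's analysis gives the critical failure plane at α_cr = (β + φ')/2 = (78.9 + 14.3)/2 = 46.6°, and the critical height
H_c = (4c'/γ) · sinβ cosφ' / [1 − cos(β − φ')]
    = (4·33.4/20.2) · sin78.9°·cos14.3° / [1 − cos(64.6°)]
    = 6.614 · 0.9813·0.9690 / [1 − 0.4289]
    = 6.614 · 0.9509 / 0.5711
    = 11.01 m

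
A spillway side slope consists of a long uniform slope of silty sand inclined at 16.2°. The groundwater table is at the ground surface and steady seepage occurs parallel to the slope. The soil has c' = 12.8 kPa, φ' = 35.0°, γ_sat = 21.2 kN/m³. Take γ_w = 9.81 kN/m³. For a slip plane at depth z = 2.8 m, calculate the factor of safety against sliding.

FS = 2.10

With seepage parallel to the slope and the water table at the surface, the effective normal stress on the slip plane uses the buoyant unit weight γ' = γ_sat − γ_w while the driving shear stress uses γ_sat:
FS = [c' + γ' z cos²β tanφ'] / [γ_sat z sinβ cosβ]
γ' = 21.2 − 9.81 = 11.39 kN/m³
Numerator = 12.8 + 11.39·2.8·cos²16.2°·tan35.0° = 12.8 + 11.39·2.8·0.9222·0.7002 = 33.393 kPa
Denominator = 21.2·2.8·sin16.2°·cos16.2° = 21.2·2.8·0.2790·0.9603 = 15.903 kPa
FS = 33.393 / 15.903 = 2.100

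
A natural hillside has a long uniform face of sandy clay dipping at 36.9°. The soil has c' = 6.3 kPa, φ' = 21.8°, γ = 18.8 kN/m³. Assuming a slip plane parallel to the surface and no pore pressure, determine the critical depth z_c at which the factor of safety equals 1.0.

Setting FS = 1.00 in FS = [c' + γz cos²β tanφ'] / [γz sinβ cosβ] and solving for z:
z = c' / [γ cosβ (FS·sinβ − cosβ·tanφ')]
  = 6.3 / [18.8·cos36.9°·(1.00·sin36.9° − cos36.9°·tan21.8°)]
  = 6.3 / [18.8·0.7997·(1.00·0.6004 − 0.7997·0.4000)]
  = 6.3 / 4.2181 = 1.494 m

z_c = 1.49 m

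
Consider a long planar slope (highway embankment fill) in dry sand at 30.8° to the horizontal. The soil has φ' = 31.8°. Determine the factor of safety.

FS = 1.04

For a dry cohesionless infinite slope the factor of safety is FS = tanφ' / tanβ.
FS = tan31.8° / tan30.8° = 0.6200 / 0.5961 = 1.040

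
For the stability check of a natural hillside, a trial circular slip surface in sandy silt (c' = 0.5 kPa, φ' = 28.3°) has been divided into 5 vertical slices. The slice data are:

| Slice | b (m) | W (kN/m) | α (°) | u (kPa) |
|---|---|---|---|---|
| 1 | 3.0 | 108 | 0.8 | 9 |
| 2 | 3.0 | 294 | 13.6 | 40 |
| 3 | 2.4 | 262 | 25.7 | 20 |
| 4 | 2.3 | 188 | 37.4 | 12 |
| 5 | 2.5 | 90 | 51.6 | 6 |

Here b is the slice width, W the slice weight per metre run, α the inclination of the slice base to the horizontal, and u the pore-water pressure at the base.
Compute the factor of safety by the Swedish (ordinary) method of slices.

FS = 0.86

Ordinary method of slices: FS = Σ[c'·Δl_i + (W_i cosα_i − u_i·Δl_i)·tanφ'] / Σ W_i sinα_i, with Δl_i = b_i / cosα_i.
Slice 1: Δl = 3.0/cos0.8° = 3.000 m; N'_1 = 108·cos0.8° − 9·3.000 = 81.0; c'Δl = 1.50; W sinα = 1.5
Slice 2: Δl = 3.0/cos13.6° = 3.087 m; N'_2 = 294·cos13.6° − 40·3.087 = 162.3; c'Δl = 1.54; W sinα = 69.1
Slice 3: Δl = 2.4/cos25.7° = 2.663 m; N'_3 = 262·cos25.7° − 20·2.663 = 182.8; c'Δl = 1.33; W sinα = 113.6
Slice 4: Δl = 2.3/cos37.4° = 2.895 m; N'_4 = 188·cos37.4° − 12·2.895 = 114.6; c'Δl = 1.45; W sinα = 114.2
Slice 5: Δl = 2.5/cos51.6° = 4.025 m; N'_5 = 90·cos51.6° − 6·4.025 = 31.8; c'Δl = 2.01; W sinα = 70.5
Σc'Δl = 7.8 kN/m; ΣN' = 572.5 kN/m; ΣW sinα = 369.0 kN/m
Resisting = 7.8 + 572.5·tan28.3° = 7.8 + 308.2 = 316.1 kN/m
FS = 316.1 / 369.0 = 0.857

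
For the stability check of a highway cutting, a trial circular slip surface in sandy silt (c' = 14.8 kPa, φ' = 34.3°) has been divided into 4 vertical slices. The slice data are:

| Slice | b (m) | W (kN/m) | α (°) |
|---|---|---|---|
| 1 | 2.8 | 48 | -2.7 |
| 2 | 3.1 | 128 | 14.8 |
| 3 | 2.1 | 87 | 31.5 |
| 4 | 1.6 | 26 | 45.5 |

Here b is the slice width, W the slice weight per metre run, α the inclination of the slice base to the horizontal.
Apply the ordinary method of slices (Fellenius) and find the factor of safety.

Ordinary method of slices: FS = Σ[c'·Δl_i + (W_i cosα_i)·tanφ'] / Σ W_i sinα_i, with Δl_i = b_i / cosα_i.
Slice 1: Δl = 2.8/cos(-2.7°) = 2.803 m; N'_1 = 48·cos(-2.7°) = 47.9; c'Δl = 41.49; W sinα = -2.3
Slice 2: Δl = 3.1/cos14.8° = 3.206 m; N'_2 = 128·cos14.8° = 123.8; c'Δl = 47.45; W sinα = 32.7
Slice 3: Δl = 2.1/cos31.5° = 2.463 m; N'_3 = 87·cos31.5° = 74.2; c'Δl = 36.45; W sinα = 45.5
Slice 4: Δl = 1.6/cos45.5° = 2.283 m; N'_4 = 26·cos45.5° = 18.2; c'Δl = 33.78; W sinα = 18.5
Σc'Δl = 159.2 kN/m; ΣN' = 264.1 kN/m; ΣW sinα = 94.4 kN/m
Resisting = 159.2 + 264.1·tan34.3° = 159.2 + 180.2 = 339.3 kN/m
FS = 339.3 / 94.4 = 3.593

FS = 3.59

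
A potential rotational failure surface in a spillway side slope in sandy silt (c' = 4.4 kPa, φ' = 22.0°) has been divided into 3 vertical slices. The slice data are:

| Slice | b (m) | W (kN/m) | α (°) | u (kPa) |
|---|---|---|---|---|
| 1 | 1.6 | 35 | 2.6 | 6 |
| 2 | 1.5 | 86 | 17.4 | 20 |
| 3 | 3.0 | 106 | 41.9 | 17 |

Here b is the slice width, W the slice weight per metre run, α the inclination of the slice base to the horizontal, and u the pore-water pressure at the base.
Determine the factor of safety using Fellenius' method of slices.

FS = 0.68

Ordinary method of slices: FS = Σ[c'·Δl_i + (W_i cosα_i − u_i·Δl_i)·tanφ'] / Σ W_i sinα_i, with Δl_i = b_i / cosα_i.
Slice 1: Δl = 1.6/cos2.6° = 1.602 m; N'_1 = 35·cos2.6° − 6·1.602 = 25.4; c'Δl = 7.05; W sinα = 1.6
Slice 2: Δl = 1.5/cos17.4° = 1.572 m; N'_2 = 86·cos17.4° − 20·1.572 = 50.6; c'Δl = 6.92; W sinα = 25.7
Slice 3: Δl = 3.0/cos41.9° = 4.031 m; N'_3 = 106·cos41.9° − 17·4.031 = 10.4; c'Δl = 17.73; W sinα = 70.8
Σc'Δl = 31.7 kN/m; ΣN' = 86.4 kN/m; ΣW sinα = 98.1 kN/m
Resisting = 31.7 + 86.4·tan22.0° = 31.7 + 34.9 = 66.6 kN/m
FS = 66.6 / 98.1 = 0.679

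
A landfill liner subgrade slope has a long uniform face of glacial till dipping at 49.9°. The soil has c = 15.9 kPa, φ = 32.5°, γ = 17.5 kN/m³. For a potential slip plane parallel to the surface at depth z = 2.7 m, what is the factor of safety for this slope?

FS = 1.22

For an infinite slope with a slip plane parallel to the surface (no pore pressure): FS = [c + γz cos²β tanφ] / [γz sinβ cosβ].
γz = 17.5·2.7 = 47.25 kN/m²
Numerator = 15.9 + 47.25·cos²49.9°·tan32.5° = 15.9 + 47.25·0.4149·0.6371 = 28.389 kPa
Denominator = 47.25·sin49.9°·cos49.9° = 47.25·0.7649·0.6441 = 23.280 kPa
FS = 28.389 / 23.280 = 1.219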